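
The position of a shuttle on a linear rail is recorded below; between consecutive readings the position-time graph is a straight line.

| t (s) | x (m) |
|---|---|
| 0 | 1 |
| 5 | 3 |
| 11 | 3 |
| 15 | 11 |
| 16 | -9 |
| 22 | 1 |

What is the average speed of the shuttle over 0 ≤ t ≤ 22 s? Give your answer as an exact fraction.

Average speed = (total path length)/(elapsed time); on a piecewise-linear x-t graph the path length is Σ|Δx|.
0–5 s: |Δx| = |3 − 1| = 2 m
5–11 s: |Δx| = |3 − 3| = 0 m
11–15 s: |Δx| = |11 − 3| = 8 m
15–16 s: |Δx| = |-9 − 11| = 20 m
16–22 s: |Δx| = |1 − -9| = 10 m
Total path = 40 m; average speed = 40/22 = 20/11 m/s.

20/11 m/s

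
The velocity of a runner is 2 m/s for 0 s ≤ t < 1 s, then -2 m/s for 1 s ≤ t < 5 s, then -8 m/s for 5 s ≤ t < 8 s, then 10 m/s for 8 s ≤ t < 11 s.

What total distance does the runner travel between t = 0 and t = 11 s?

Distance (not displacement) is the total path length: add the absolute areas under v-t.
0–1 s: |2| × 1 = 2 m
1–5 s: |-2| × 4 = 8 m
5–8 s: |-8| × 3 = 24 m
8–11 s: |10| × 3 = 30 m
Total distance = 64 m

64 m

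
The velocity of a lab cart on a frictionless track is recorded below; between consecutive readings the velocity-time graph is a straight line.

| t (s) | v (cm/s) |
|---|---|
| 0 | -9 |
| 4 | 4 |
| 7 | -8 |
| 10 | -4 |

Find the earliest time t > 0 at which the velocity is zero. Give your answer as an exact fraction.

v changes sign on 0–4 s (from -9 to 4); the graph is linear there, so v = 0 at t = 0 + (9)·(4 − 0)/(4 − -9) = 36/13 s.

t = 36/13 s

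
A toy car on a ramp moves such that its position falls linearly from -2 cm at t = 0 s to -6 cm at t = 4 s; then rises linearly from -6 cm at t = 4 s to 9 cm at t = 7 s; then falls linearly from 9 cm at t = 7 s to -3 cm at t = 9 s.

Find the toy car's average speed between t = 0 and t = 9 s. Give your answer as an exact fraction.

31/9 cm/s

Average speed = (total path length)/(elapsed time); on a piecewise-linear x-t graph the path length is Σ|Δx|.
0–4 s: |Δx| = |-6 − -2| = 4 cm
4–7 s: |Δx| = |9 − -6| = 15 cm
7–9 s: |Δx| = |-3 − 9| = 12 cm
Total path = 31 cm; average speed = 31/9 = 31/9 cm/s.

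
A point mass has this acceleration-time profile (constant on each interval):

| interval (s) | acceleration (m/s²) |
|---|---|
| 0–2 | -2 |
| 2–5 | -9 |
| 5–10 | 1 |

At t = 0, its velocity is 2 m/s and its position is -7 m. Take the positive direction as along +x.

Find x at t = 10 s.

On each constant-a segment, Δv = aΔt and Δx = v₀Δt + ½aΔt²; chain segment to segment.
0–2 s: v starts 2 m/s; Δx = 2·2 + ½·-2·2² = 0 m; v ends -2 m/s.
2–5 s: v starts -2 m/s; Δx = -2·3 + ½·-9·3² = -46.5 m; v ends -29 m/s.
5–10 s: v starts -29 m/s; Δx = -29·5 + ½·1·5² = -132.5 m; v ends -24 m/s.
x(10) = -7 + Σ Δx = -186 m.

-186 m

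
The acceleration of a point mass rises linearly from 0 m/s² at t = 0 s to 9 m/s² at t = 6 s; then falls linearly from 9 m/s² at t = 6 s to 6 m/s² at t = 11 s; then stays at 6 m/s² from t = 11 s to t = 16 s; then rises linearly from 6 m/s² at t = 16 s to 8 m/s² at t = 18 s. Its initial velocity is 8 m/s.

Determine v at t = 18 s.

Δv equals the area under the a-t graph; then v = v₀ + Δv.
0–6 s: ½(0 + 9)(6) = 27 m/s
6–11 s: ½(9 + 6)(5) = 37.5 m/s
11–16 s: 6 × 5 = 30 m/s
16–18 s: ½(6 + 8)(2) = 14 m/s
Δv = 108.5 m/s, so v(18) = 8 + (108.5) = 116.5 m/s.

116.5 m/s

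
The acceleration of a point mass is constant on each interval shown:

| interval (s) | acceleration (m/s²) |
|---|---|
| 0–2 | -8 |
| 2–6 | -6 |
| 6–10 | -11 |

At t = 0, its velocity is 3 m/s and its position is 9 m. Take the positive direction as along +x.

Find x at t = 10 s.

-337 m

On each constant-a segment, Δv = aΔt and Δx = v₀Δt + ½aΔt²; chain segment to segment.
0–2 s: v starts 3 m/s; Δx = 3·2 + ½·-8·2² = -10 m; v ends -13 m/s.
2–6 s: v starts -13 m/s; Δx = -13·4 + ½·-6·4² = -100 m; v ends -37 m/s.
6–10 s: v starts -37 m/s; Δx = -37·4 + ½·-11·4² = -236 m; v ends -81 m/s.
x(10) = 9 + Σ Δx = -337 m.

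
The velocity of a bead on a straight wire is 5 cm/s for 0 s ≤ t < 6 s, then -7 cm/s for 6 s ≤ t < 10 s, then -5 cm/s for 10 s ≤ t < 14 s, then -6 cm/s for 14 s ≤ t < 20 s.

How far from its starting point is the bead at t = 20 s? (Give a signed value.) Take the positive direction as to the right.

-54 cm

Displacement is the signed area under the v-t curve.
0–6 s: 5 × 6 = 30 cm
6–10 s: -7 × 4 = -28 cm
10–14 s: -5 × 4 = -20 cm
14–20 s: -6 × 6 = -36 cm
Net displacement = -54 cm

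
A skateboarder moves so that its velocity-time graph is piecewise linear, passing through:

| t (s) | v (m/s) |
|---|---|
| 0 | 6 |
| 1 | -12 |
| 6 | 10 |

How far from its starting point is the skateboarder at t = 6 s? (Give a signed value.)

Displacement is the signed area under the v-t curve.
0–1 s: ½(6 + -12)(1) = -3 m
1–6 s: ½(-12 + 10)(5) = -5 m
Net displacement = -8 m

-8 m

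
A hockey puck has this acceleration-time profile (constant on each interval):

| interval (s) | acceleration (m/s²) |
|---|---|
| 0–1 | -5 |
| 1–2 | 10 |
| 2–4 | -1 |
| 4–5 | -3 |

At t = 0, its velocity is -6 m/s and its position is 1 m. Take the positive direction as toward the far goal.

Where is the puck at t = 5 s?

On each constant-a segment, Δv = aΔt and Δx = v₀Δt + ½aΔt²; chain segment to segment.
0–1 s: v starts -6 m/s; Δx = -6·1 + ½·-5·1² = -8.5 m; v ends -11 m/s.
1–2 s: v starts -11 m/s; Δx = -11·1 + ½·10·1² = -6 m; v ends -1 m/s.
2–4 s: v starts -1 m/s; Δx = -1·2 + ½·-1·2² = -4 m; v ends -3 m/s.
4–5 s: v starts -3 m/s; Δx = -3·1 + ½·-3·1² = -4.5 m; v ends -6 m/s.
x(5) = 1 + Σ Δx = -22 m.

-22 m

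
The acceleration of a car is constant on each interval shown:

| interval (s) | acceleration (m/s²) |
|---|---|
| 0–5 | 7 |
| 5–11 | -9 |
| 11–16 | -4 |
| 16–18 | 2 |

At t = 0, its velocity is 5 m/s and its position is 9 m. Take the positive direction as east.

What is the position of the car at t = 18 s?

On each constant-a segment, Δv = aΔt and Δx = v₀Δt + ½aΔt²; chain segment to segment.
0–5 s: v starts 5 m/s; Δx = 5·5 + ½·7·5² = 112.5 m; v ends 40 m/s.
5–11 s: v starts 40 m/s; Δx = 40·6 + ½·-9·6² = 78 m; v ends -14 m/s.
11–16 s: v starts -14 m/s; Δx = -14·5 + ½·-4·5² = -120 m; v ends -34 m/s.
16–18 s: v starts -34 m/s; Δx = -34·2 + ½·2·2² = -64 m; v ends -30 m/s.
x(18) = 9 + Σ Δx = 15.5 m.

15.5 m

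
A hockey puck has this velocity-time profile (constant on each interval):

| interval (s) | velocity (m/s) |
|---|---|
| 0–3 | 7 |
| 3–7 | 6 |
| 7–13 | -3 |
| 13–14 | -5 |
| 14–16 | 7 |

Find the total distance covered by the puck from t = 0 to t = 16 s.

82 m

Distance (not displacement) is the total path length: add the absolute areas under v-t.
0–3 s: |7| × 3 = 21 m
3–7 s: |6| × 4 = 24 m
7–13 s: |-3| × 6 = 18 m
13–14 s: |-5| × 1 = 5 m
14–16 s: |7| × 2 = 14 m
Total distance = 82 m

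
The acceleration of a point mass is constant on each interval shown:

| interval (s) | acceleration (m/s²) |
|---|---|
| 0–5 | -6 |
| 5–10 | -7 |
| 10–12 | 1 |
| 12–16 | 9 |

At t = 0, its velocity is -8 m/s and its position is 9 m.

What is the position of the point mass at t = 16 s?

On each constant-a segment, Δv = aΔt and Δx = v₀Δt + ½aΔt²; chain segment to segment.
0–5 s: v starts -8 m/s; Δx = -8·5 + ½·-6·5² = -115 m; v ends -38 m/s.
5–10 s: v starts -38 m/s; Δx = -38·5 + ½·-7·5² = -277.5 m; v ends -73 m/s.
10–12 s: v starts -73 m/s; Δx = -73·2 + ½·1·2² = -144 m; v ends -71 m/s.
12–16 s: v starts -71 m/s; Δx = -71·4 + ½·9·4² = -212 m; v ends -35 m/s.
x(16) = 9 + Σ Δx = -739.5 m.

-739.5 m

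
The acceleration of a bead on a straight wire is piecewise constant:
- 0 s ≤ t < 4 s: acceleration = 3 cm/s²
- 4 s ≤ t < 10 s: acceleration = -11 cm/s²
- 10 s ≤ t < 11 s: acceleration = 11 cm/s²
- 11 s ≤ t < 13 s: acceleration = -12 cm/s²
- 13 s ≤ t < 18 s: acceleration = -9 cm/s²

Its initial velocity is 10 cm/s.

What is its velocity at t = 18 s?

-102 cm/s

Δv equals the area under the a-t graph; then v = v₀ + Δv.
0–4 s: 3 × 4 = 12 cm/s
4–10 s: -11 × 6 = -66 cm/s
10–11 s: 11 × 1 = 11 cm/s
11–13 s: -12 × 2 = -24 cm/s
13–18 s: -9 × 5 = -45 cm/s
Δv = -112 cm/s, so v(18) = 10 + (-112) = -102 cm/s.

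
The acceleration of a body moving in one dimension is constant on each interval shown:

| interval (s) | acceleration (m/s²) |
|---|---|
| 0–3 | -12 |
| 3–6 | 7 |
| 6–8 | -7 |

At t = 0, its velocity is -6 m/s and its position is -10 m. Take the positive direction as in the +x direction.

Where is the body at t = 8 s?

-232.5 m

On each constant-a segment, Δv = aΔt and Δx = v₀Δt + ½aΔt²; chain segment to segment.
0–3 s: v starts -6 m/s; Δx = -6·3 + ½·-12·3² = -72 m; v ends -42 m/s.
3–6 s: v starts -42 m/s; Δx = -42·3 + ½·7·3² = -94.5 m; v ends -21 m/s.
6–8 s: v starts -21 m/s; Δx = -21·2 + ½·-7·2² = -56 m; v ends -35 m/s.
x(8) = -10 + Σ Δx = -232.5 m.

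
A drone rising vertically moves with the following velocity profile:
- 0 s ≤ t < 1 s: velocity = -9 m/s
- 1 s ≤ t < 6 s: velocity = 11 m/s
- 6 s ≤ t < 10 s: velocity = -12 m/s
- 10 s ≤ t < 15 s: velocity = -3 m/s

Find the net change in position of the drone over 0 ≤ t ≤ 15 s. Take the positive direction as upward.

Net displacement equals the area under the velocity-time graph (areas below the axis count negative).
0–1 s: -9 × 1 = -9 m
1–6 s: 11 × 5 = 55 m
6–10 s: -12 × 4 = -48 m
10–15 s: -3 × 5 = -15 m
Net displacement = -17 m

-17 m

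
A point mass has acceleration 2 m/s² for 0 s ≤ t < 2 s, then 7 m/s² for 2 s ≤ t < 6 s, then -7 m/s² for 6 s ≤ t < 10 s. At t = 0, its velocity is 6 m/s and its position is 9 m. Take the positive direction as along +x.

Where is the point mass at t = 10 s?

On each constant-a segment, Δv = aΔt and Δx = v₀Δt + ½aΔt²; chain segment to segment.
0–2 s: v starts 6 m/s; Δx = 6·2 + ½·2·2² = 16 m; v ends 10 m/s.
2–6 s: v starts 10 m/s; Δx = 10·4 + ½·7·4² = 96 m; v ends 38 m/s.
6–10 s: v starts 38 m/s; Δx = 38·4 + ½·-7·4² = 96 m; v ends 10 m/s.
x(10) = 9 + Σ Δx = 217 m.

217 m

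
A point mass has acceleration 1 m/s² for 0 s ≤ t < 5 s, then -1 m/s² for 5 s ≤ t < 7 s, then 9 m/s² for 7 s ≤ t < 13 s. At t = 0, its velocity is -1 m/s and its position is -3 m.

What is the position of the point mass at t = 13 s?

184.5 m

On each constant-a segment, Δv = aΔt and Δx = v₀Δt + ½aΔt²; chain segment to segment.
0–5 s: v starts -1 m/s; Δx = -1·5 + ½·1·5² = 7.5 m; v ends 4 m/s.
5–7 s: v starts 4 m/s; Δx = 4·2 + ½·-1·2² = 6 m; v ends 2 m/s.
7–13 s: v starts 2 m/s; Δx = 2·6 + ½·9·6² = 174 m; v ends 56 m/s.
x(13) = -3 + Σ Δx = 184.5 m.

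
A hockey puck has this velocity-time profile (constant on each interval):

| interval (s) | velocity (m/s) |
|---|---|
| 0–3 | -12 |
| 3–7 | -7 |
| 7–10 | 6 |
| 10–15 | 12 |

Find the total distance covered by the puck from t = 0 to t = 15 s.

Total distance travelled is ∫|v| dt — sum the magnitudes of each area piece.
0–3 s: |-12| × 3 = 36 m
3–7 s: |-7| × 4 = 28 m
7–10 s: |6| × 3 = 18 m
10–15 s: |12| × 5 = 60 m
Total distance = 142 m

142 m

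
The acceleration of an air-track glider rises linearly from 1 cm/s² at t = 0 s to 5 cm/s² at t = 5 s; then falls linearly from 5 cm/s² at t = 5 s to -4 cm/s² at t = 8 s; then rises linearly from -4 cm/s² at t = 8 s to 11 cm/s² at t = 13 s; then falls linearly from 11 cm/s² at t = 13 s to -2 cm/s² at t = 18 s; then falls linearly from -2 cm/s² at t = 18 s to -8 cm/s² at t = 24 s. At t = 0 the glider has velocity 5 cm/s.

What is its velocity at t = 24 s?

Δv equals the area under the a-t graph; then v = v₀ + Δv.
0–5 s: ½(1 + 5)(5) = 15 cm/s
5–8 s: ½(5 + -4)(3) = 1.5 cm/s
8–13 s: ½(-4 + 11)(5) = 17.5 cm/s
13–18 s: ½(11 + -2)(5) = 22.5 cm/s
18–24 s: ½(-2 + -8)(6) = -30 cm/s
Δv = 26.5 cm/s, so v(24) = 5 + (26.5) = 31.5 cm/s.

31.5 cm/s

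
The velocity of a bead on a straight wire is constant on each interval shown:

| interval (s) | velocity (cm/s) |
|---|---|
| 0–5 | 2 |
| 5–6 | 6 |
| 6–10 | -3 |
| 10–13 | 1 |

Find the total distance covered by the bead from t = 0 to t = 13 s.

31 cm

Distance (not displacement) is the total path length: add the absolute areas under v-t.
0–5 s: |2| × 5 = 10 cm
5–6 s: |6| × 1 = 6 cm
6–10 s: |-3| × 4 = 12 cm
10–13 s: |1| × 3 = 3 cm
Total distance = 31 cm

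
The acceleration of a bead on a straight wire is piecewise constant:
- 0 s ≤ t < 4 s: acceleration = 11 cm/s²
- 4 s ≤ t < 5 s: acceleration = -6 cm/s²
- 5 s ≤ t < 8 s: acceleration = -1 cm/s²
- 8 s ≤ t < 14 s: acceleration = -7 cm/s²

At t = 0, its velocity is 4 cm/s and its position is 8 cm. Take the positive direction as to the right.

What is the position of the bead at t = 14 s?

386.5 cm

On each constant-a segment, Δv = aΔt and Δx = v₀Δt + ½aΔt²; chain segment to segment.
0–4 s: v starts 4 cm/s; Δx = 4·4 + ½·11·4² = 104 cm; v ends 48 cm/s.
4–5 s: v starts 48 cm/s; Δx = 48·1 + ½·-6·1² = 45 cm; v ends 42 cm/s.
5–8 s: v starts 42 cm/s; Δx = 42·3 + ½·-1·3² = 121.5 cm; v ends 39 cm/s.
8–14 s: v starts 39 cm/s; Δx = 39·6 + ½·-7·6² = 108 cm; v ends -3 cm/s.
x(14) = 8 + Σ Δx = 386.5 cm.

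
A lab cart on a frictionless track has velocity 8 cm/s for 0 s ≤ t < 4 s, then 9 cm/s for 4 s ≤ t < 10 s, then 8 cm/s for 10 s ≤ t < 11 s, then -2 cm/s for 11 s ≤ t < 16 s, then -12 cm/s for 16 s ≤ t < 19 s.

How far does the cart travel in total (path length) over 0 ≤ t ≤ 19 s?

140 cm

Distance (not displacement) is the total path length: add the absolute areas under v-t.
0–4 s: |8| × 4 = 32 cm
4–10 s: |9| × 6 = 54 cm
10–11 s: |8| × 1 = 8 cm
11–16 s: |-2| × 5 = 10 cm
16–19 s: |-12| × 3 = 36 cm
Total distance = 140 cm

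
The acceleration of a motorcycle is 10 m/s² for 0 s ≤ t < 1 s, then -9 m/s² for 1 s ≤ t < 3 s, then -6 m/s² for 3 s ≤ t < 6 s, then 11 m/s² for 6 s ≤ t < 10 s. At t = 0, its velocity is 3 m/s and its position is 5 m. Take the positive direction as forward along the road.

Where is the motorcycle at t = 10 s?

-25 m

On each constant-a segment, Δv = aΔt and Δx = v₀Δt + ½aΔt²; chain segment to segment.
0–1 s: v starts 3 m/s; Δx = 3·1 + ½·10·1² = 8 m; v ends 13 m/s.
1–3 s: v starts 13 m/s; Δx = 13·2 + ½·-9·2² = 8 m; v ends -5 m/s.
3–6 s: v starts -5 m/s; Δx = -5·3 + ½·-6·3² = -42 m; v ends -23 m/s.
6–10 s: v starts -23 m/s; Δx = -23·4 + ½·11·4² = -4 m; v ends 21 m/s.
x(10) = 5 + Σ Δx = -25 m.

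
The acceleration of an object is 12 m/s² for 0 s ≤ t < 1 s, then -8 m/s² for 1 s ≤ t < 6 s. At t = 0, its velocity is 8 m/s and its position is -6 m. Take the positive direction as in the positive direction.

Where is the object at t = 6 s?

8 m

On each constant-a segment, Δv = aΔt and Δx = v₀Δt + ½aΔt²; chain segment to segment.
0–1 s: v starts 8 m/s; Δx = 8·1 + ½·12·1² = 14 m; v ends 20 m/s.
1–6 s: v starts 20 m/s; Δx = 20·5 + ½·-8·5² = 0 m; v ends -20 m/s.
x(6) = -6 + Σ Δx = 8 m.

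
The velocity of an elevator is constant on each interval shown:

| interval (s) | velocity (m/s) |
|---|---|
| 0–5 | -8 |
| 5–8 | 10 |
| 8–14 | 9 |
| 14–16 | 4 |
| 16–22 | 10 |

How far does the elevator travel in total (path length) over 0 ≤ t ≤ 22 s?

Total distance travelled is ∫|v| dt — sum the magnitudes of each area piece.
0–5 s: |-8| × 5 = 40 m
5–8 s: |10| × 3 = 30 m
8–14 s: |9| × 6 = 54 m
14–16 s: |4| × 2 = 8 m
16–22 s: |10| × 6 = 60 m
Total distance = 192 m

192 m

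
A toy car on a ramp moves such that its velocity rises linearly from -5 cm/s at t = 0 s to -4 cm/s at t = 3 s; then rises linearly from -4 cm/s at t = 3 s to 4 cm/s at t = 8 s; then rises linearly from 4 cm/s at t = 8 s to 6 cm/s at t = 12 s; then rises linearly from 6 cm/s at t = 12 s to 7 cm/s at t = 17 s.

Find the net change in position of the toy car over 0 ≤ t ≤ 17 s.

Displacement is the signed area under the v-t curve.
0–3 s: ½(-5 + -4)(3) = -13.5 cm
3–8 s: ½(-4 + 4)(5) = 0 cm
8–12 s: ½(4 + 6)(4) = 20 cm
12–17 s: ½(6 + 7)(5) = 32.5 cm
Net displacement = 39 cm

39 cm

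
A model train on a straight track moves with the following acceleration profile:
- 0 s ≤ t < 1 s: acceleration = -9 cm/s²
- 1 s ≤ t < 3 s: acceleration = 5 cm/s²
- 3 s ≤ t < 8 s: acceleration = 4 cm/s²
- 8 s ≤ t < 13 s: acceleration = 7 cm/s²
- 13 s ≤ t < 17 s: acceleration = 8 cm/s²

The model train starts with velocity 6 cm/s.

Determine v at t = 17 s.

94 cm/s

Δv equals the area under the a-t graph; then v = v₀ + Δv.
0–1 s: -9 × 1 = -9 cm/s
1–3 s: 5 × 2 = 10 cm/s
3–8 s: 4 × 5 = 20 cm/s
8–13 s: 7 × 5 = 35 cm/s
13–17 s: 8 × 4 = 32 cm/s
Δv = 88 cm/s, so v(17) = 6 + (88) = 94 cm/s.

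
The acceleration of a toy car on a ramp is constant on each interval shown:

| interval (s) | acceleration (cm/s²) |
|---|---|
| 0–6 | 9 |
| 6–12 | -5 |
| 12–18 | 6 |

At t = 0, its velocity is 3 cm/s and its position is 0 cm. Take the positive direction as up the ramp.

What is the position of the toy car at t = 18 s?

On each constant-a segment, Δv = aΔt and Δx = v₀Δt + ½aΔt²; chain segment to segment.
0–6 s: v starts 3 cm/s; Δx = 3·6 + ½·9·6² = 180 cm; v ends 57 cm/s.
6–12 s: v starts 57 cm/s; Δx = 57·6 + ½·-5·6² = 252 cm; v ends 27 cm/s.
12–18 s: v starts 27 cm/s; Δx = 27·6 + ½·6·6² = 270 cm; v ends 63 cm/s.
x(18) = 0 + Σ Δx = 702 cm.

702 cm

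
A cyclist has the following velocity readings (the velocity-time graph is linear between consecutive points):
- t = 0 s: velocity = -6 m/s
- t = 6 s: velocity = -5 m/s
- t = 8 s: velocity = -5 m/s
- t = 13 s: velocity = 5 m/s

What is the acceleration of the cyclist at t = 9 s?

2 m/s²

Acceleration is the slope of the v-t graph on 8–13 s: (5 − -5)/(13 − 8) = 2 m/s².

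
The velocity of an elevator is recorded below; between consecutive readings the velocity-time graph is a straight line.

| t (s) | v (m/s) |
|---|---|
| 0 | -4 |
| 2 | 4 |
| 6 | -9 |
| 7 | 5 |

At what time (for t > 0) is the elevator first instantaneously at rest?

v changes sign on 0–2 s (from -4 to 4); the graph is linear there, so v = 0 at t = 0 + (4)·(2 − 0)/(4 − -4) = 1 s.

t = 1 s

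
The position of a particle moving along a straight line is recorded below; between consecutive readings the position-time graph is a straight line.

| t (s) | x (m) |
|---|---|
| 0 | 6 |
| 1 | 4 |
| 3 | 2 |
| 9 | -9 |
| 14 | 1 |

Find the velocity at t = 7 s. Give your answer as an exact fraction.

-11/6 m/s

Velocity is the slope of the x-t graph on 3–9 s: (-9 − 2)/(9 − 3) = -11/6 m/s.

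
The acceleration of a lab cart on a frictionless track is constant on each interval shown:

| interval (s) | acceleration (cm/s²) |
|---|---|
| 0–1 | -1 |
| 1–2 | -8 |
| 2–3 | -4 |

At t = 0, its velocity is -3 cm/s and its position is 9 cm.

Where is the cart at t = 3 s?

On each constant-a segment, Δv = aΔt and Δx = v₀Δt + ½aΔt²; chain segment to segment.
0–1 s: v starts -3 cm/s; Δx = -3·1 + ½·-1·1² = -3.5 cm; v ends -4 cm/s.
1–2 s: v starts -4 cm/s; Δx = -4·1 + ½·-8·1² = -8 cm; v ends -12 cm/s.
2–3 s: v starts -12 cm/s; Δx = -12·1 + ½·-4·1² = -14 cm; v ends -16 cm/s.
x(3) = 9 + Σ Δx = -16.5 cm.

-16.5 cm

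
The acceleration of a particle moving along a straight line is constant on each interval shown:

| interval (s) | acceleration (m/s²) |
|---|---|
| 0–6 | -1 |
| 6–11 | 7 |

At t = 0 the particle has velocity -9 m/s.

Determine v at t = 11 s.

20 m/s

Δv equals the area under the a-t graph; then v = v₀ + Δv.
0–6 s: -1 × 6 = -6 m/s
6–11 s: 7 × 5 = 35 m/s
Δv = 29 m/s, so v(11) = -9 + (29) = 20 m/s.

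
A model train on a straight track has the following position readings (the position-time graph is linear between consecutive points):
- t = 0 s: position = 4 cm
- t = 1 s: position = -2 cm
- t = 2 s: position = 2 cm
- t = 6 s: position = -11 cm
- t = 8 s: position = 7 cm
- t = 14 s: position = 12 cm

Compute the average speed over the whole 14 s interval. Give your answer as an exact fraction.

Average speed = (total path length)/(elapsed time); on a piecewise-linear x-t graph the path length is Σ|Δx|.
0–1 s: |Δx| = |-2 − 4| = 6 cm
1–2 s: |Δx| = |2 − -2| = 4 cm
2–6 s: |Δx| = |-11 − 2| = 13 cm
6–8 s: |Δx| = |7 − -11| = 18 cm
8–14 s: |Δx| = |12 − 7| = 5 cm
Total path = 46 cm; average speed = 46/14 = 23/7 cm/s.

23/7 cm/s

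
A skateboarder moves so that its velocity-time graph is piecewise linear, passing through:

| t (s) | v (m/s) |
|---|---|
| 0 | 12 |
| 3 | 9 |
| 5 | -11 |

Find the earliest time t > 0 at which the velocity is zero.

v changes sign on 3–5 s (from 9 to -11); the graph is linear there, so v = 0 at t = 3 + (-9)·(5 − 3)/(-11 − 9) = 3.9 s.

t = 3.9 s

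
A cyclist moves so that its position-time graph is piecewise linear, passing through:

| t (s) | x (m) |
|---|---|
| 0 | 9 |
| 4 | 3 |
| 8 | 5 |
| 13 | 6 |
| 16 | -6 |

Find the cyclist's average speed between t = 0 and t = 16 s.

1.3125 m/s

Average speed = (total path length)/(elapsed time); on a piecewise-linear x-t graph the path length is Σ|Δx|.
0–4 s: |Δx| = |3 − 9| = 6 m
4–8 s: |Δx| = |5 − 3| = 2 m
8–13 s: |Δx| = |6 − 5| = 1 m
13–16 s: |Δx| = |-6 − 6| = 12 m
Total path = 21 m; average speed = 21/16 = 1.3125 m/s.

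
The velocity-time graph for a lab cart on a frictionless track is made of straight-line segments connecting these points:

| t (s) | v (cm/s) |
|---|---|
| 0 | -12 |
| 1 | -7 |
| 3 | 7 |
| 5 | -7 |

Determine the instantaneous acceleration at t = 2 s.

Acceleration is the slope of the v-t graph on 1–3 s: (7 − -7)/(3 − 1) = 7 cm/s².

7 cm/s²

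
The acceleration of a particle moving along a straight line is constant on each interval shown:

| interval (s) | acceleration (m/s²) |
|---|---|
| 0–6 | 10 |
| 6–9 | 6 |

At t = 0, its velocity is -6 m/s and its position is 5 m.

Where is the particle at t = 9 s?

On each constant-a segment, Δv = aΔt and Δx = v₀Δt + ½aΔt²; chain segment to segment.
0–6 s: v starts -6 m/s; Δx = -6·6 + ½·10·6² = 144 m; v ends 54 m/s.
6–9 s: v starts 54 m/s; Δx = 54·3 + ½·6·3² = 189 m; v ends 72 m/s.
x(9) = 5 + Σ Δx = 338 m.

338 m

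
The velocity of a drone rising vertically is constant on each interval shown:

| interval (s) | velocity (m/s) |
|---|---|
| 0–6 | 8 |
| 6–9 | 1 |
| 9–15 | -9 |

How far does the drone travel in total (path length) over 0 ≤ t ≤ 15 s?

Total distance travelled is ∫|v| dt — sum the magnitudes of each area piece.
0–6 s: |8| × 6 = 48 m
6–9 s: |1| × 3 = 3 m
9–15 s: |-9| × 6 = 54 m
Total distance = 105 m

105 m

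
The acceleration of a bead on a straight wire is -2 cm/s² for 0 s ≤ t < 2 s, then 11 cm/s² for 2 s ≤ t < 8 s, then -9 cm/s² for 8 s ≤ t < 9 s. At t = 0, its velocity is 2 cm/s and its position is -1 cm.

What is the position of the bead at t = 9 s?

244.5 cm

On each constant-a segment, Δv = aΔt and Δx = v₀Δt + ½aΔt²; chain segment to segment.
0–2 s: v starts 2 cm/s; Δx = 2·2 + ½·-2·2² = 0 cm; v ends -2 cm/s.
2–8 s: v starts -2 cm/s; Δx = -2·6 + ½·11·6² = 186 cm; v ends 64 cm/s.
8–9 s: v starts 64 cm/s; Δx = 64·1 + ½·-9·1² = 59.5 cm; v ends 55 cm/s.
x(9) = -1 + Σ Δx = 244.5 cm.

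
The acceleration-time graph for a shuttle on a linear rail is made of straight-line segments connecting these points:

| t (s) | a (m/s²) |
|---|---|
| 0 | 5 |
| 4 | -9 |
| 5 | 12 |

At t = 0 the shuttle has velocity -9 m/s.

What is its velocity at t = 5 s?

-15.5 m/s

Δv equals the area under the a-t graph; then v = v₀ + Δv.
0–4 s: ½(5 + -9)(4) = -8 m/s
4–5 s: ½(-9 + 12)(1) = 1.5 m/s
Δv = -6.5 m/s, so v(5) = -9 + (-6.5) = -15.5 m/s.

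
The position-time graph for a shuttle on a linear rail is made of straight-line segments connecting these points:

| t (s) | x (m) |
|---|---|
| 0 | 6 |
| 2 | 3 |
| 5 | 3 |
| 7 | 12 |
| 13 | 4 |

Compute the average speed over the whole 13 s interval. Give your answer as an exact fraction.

Average speed = (total path length)/(elapsed time); on a piecewise-linear x-t graph the path length is Σ|Δx|.
0–2 s: |Δx| = |3 − 6| = 3 m
2–5 s: |Δx| = |3 − 3| = 0 m
5–7 s: |Δx| = |12 − 3| = 9 m
7–13 s: |Δx| = |4 − 12| = 8 m
Total path = 20 m; average speed = 20/13 = 20/13 m/s.

20/13 m/s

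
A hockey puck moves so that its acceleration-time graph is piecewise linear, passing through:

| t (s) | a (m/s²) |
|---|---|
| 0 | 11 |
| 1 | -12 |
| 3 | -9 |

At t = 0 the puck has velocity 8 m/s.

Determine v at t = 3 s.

-13.5 m/s

Δv equals the area under the a-t graph; then v = v₀ + Δv.
0–1 s: ½(11 + -12)(1) = -0.5 m/s
1–3 s: ½(-12 + -9)(2) = -21 m/s
Δv = -21.5 m/s, so v(3) = 8 + (-21.5) = -13.5 m/s.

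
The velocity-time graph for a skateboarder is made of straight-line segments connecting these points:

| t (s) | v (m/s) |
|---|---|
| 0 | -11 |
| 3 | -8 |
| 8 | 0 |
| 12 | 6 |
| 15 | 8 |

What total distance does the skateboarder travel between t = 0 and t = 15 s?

81.5 m

Distance (not displacement) is the total path length: add the absolute areas under v-t.
0–3 s: |½(-11 + -8)(3)| = 28.5 m
3–8 s: |½(-8 + 0)(5)| = 20 m
8–12 s: |½(0 + 6)(4)| = 12 m
12–15 s: |½(6 + 8)(3)| = 21 m
Total distance = 81.5 m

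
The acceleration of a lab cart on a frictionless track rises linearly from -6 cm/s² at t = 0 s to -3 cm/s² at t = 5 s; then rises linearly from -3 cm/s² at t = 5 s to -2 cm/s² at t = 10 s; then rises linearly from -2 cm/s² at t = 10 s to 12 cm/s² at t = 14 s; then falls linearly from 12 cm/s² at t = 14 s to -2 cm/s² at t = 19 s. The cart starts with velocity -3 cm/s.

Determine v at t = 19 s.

Δv equals the area under the a-t graph; then v = v₀ + Δv.
0–5 s: ½(-6 + -3)(5) = -22.5 cm/s
5–10 s: ½(-3 + -2)(5) = -12.5 cm/s
10–14 s: ½(-2 + 12)(4) = 20 cm/s
14–19 s: ½(12 + -2)(5) = 25 cm/s
Δv = 10 cm/s, so v(19) = -3 + (10) = 7 cm/s.

7 cm/s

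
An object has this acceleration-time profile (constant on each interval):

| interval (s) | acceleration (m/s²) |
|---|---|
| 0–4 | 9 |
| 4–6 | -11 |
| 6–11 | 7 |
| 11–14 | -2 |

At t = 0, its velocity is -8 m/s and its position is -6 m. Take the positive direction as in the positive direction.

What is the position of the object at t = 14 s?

On each constant-a segment, Δv = aΔt and Δx = v₀Δt + ½aΔt²; chain segment to segment.
0–4 s: v starts -8 m/s; Δx = -8·4 + ½·9·4² = 40 m; v ends 28 m/s.
4–6 s: v starts 28 m/s; Δx = 28·2 + ½·-11·2² = 34 m; v ends 6 m/s.
6–11 s: v starts 6 m/s; Δx = 6·5 + ½·7·5² = 117.5 m; v ends 41 m/s.
11–14 s: v starts 41 m/s; Δx = 41·3 + ½·-2·3² = 114 m; v ends 35 m/s.
x(14) = -6 + Σ Δx = 299.5 m.

299.5 m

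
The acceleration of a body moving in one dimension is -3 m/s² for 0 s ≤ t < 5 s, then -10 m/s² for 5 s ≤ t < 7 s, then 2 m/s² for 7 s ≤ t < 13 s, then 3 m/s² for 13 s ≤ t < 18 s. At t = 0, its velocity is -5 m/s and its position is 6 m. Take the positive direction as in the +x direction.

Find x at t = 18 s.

On each constant-a segment, Δv = aΔt and Δx = v₀Δt + ½aΔt²; chain segment to segment.
0–5 s: v starts -5 m/s; Δx = -5·5 + ½·-3·5² = -62.5 m; v ends -20 m/s.
5–7 s: v starts -20 m/s; Δx = -20·2 + ½·-10·2² = -60 m; v ends -40 m/s.
7–13 s: v starts -40 m/s; Δx = -40·6 + ½·2·6² = -204 m; v ends -28 m/s.
13–18 s: v starts -28 m/s; Δx = -28·5 + ½·3·5² = -102.5 m; v ends -13 m/s.
x(18) = 6 + Σ Δx = -423 m.

-423 m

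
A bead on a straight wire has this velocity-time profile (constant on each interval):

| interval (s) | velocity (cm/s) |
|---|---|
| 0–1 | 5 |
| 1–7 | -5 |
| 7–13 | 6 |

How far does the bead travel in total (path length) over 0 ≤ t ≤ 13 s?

Total distance travelled is ∫|v| dt — sum the magnitudes of each area piece.
0–1 s: |5| × 1 = 5 cm
1–7 s: |-5| × 6 = 30 cm
7–13 s: |6| × 6 = 36 cm
Total distance = 71 cm

71 cm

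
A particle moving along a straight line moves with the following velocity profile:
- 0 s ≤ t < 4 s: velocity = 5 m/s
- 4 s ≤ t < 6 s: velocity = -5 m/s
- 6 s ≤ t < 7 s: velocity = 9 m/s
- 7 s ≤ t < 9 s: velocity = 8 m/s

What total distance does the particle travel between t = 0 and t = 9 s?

55 m

Distance (not displacement) is the total path length: add the absolute areas under v-t.
0–4 s: |5| × 4 = 20 m
4–6 s: |-5| × 2 = 10 m
6–7 s: |9| × 1 = 9 m
7–9 s: |8| × 2 = 16 m
Total distance = 55 m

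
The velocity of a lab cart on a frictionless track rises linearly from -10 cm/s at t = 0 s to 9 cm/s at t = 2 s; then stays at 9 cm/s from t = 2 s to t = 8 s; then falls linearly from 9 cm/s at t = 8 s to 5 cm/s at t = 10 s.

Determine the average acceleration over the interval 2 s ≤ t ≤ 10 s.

-0.5 cm/s²

Average acceleration = Δv/Δt = (5 − 9)/(10 − 2) = -0.5 cm/s².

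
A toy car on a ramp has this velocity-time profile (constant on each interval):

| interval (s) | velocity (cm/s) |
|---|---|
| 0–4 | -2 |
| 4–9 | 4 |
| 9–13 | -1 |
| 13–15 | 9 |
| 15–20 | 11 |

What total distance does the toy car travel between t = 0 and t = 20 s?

Distance (not displacement) is the total path length: add the absolute areas under v-t.
0–4 s: |-2| × 4 = 8 cm
4–9 s: |4| × 5 = 20 cm
9–13 s: |-1| × 4 = 4 cm
13–15 s: |9| × 2 = 18 cm
15–20 s: |11| × 5 = 55 cm
Total distance = 105 cm

105 cm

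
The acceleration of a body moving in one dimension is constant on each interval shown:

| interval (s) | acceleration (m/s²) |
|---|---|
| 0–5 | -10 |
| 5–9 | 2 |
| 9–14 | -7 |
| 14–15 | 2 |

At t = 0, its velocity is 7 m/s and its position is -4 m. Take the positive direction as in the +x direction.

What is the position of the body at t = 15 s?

On each constant-a segment, Δv = aΔt and Δx = v₀Δt + ½aΔt²; chain segment to segment.
0–5 s: v starts 7 m/s; Δx = 7·5 + ½·-10·5² = -90 m; v ends -43 m/s.
5–9 s: v starts -43 m/s; Δx = -43·4 + ½·2·4² = -156 m; v ends -35 m/s.
9–14 s: v starts -35 m/s; Δx = -35·5 + ½·-7·5² = -262.5 m; v ends -70 m/s.
14–15 s: v starts -70 m/s; Δx = -70·1 + ½·2·1² = -69 m; v ends -68 m/s.
x(15) = -4 + Σ Δx = -581.5 m.

-581.5 m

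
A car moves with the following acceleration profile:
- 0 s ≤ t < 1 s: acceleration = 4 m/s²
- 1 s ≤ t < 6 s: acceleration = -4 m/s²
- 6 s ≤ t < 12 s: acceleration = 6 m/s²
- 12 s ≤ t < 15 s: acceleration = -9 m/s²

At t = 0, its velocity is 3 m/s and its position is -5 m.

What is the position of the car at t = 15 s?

On each constant-a segment, Δv = aΔt and Δx = v₀Δt + ½aΔt²; chain segment to segment.
0–1 s: v starts 3 m/s; Δx = 3·1 + ½·4·1² = 5 m; v ends 7 m/s.
1–6 s: v starts 7 m/s; Δx = 7·5 + ½·-4·5² = -15 m; v ends -13 m/s.
6–12 s: v starts -13 m/s; Δx = -13·6 + ½·6·6² = 30 m; v ends 23 m/s.
12–15 s: v starts 23 m/s; Δx = 23·3 + ½·-9·3² = 28.5 m; v ends -4 m/s.
x(15) = -5 + Σ Δx = 43.5 m.

43.5 m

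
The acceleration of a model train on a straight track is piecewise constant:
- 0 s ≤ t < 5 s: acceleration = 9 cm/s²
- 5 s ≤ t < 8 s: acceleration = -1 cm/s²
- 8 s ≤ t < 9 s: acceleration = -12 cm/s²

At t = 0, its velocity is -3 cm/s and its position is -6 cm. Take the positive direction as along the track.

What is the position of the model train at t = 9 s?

246 cm

On each constant-a segment, Δv = aΔt and Δx = v₀Δt + ½aΔt²; chain segment to segment.
0–5 s: v starts -3 cm/s; Δx = -3·5 + ½·9·5² = 97.5 cm; v ends 42 cm/s.
5–8 s: v starts 42 cm/s; Δx = 42·3 + ½·-1·3² = 121.5 cm; v ends 39 cm/s.
8–9 s: v starts 39 cm/s; Δx = 39·1 + ½·-12·1² = 33 cm; v ends 27 cm/s.
x(9) = -6 + Σ Δx = 246 cm.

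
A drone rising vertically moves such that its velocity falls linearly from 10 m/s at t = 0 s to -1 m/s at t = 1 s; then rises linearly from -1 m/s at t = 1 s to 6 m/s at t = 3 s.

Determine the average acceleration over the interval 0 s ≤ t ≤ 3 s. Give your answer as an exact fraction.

Average acceleration = Δv/Δt = (6 − 10)/(3 − 0) = -4/3 m/s².

-4/3 m/s²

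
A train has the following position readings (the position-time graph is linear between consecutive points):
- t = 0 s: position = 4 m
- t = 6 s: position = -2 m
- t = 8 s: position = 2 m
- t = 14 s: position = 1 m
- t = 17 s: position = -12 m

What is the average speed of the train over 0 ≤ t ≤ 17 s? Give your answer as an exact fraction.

Average speed = (total path length)/(elapsed time); on a piecewise-linear x-t graph the path length is Σ|Δx|.
0–6 s: |Δx| = |-2 − 4| = 6 m
6–8 s: |Δx| = |2 − -2| = 4 m
8–14 s: |Δx| = |1 − 2| = 1 m
14–17 s: |Δx| = |-12 − 1| = 13 m
Total path = 24 m; average speed = 24/17 = 24/17 m/s.

24/17 m/s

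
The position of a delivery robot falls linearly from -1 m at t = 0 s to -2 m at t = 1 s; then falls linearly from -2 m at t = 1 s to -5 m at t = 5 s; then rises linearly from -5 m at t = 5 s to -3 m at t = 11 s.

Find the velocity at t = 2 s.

Velocity is the slope of the x-t graph on 1–5 s: (-5 − -2)/(5 − 1) = -0.75 m/s.

-0.75 m/s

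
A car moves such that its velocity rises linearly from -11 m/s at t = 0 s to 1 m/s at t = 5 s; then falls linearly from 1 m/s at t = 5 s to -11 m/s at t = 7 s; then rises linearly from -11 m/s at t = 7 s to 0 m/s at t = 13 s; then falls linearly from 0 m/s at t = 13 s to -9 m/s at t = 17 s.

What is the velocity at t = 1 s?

-8.6 m/s

On 0–5 s the graph is linear from -11 to 1 m/s: v(1) = -11 + (1 − -11)·(1 − 0)/(5 − 0) = -8.6 m/s.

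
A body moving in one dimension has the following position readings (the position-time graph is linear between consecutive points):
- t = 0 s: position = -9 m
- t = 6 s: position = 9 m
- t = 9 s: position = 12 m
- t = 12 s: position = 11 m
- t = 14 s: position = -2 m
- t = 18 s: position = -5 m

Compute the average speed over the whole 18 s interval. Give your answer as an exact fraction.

Average speed = (total path length)/(elapsed time); on a piecewise-linear x-t graph the path length is Σ|Δx|.
0–6 s: |Δx| = |9 − -9| = 18 m
6–9 s: |Δx| = |12 − 9| = 3 m
9–12 s: |Δx| = |11 − 12| = 1 m
12–14 s: |Δx| = |-2 − 11| = 13 m
14–18 s: |Δx| = |-5 − -2| = 3 m
Total path = 38 m; average speed = 38/18 = 19/9 m/s.

19/9 m/s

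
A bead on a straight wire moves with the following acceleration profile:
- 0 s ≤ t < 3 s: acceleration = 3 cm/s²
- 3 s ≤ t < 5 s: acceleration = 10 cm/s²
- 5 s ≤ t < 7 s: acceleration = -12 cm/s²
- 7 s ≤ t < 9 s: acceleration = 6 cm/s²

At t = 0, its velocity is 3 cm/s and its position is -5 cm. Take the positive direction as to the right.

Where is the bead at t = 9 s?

129.5 cm

On each constant-a segment, Δv = aΔt and Δx = v₀Δt + ½aΔt²; chain segment to segment.
0–3 s: v starts 3 cm/s; Δx = 3·3 + ½·3·3² = 22.5 cm; v ends 12 cm/s.
3–5 s: v starts 12 cm/s; Δx = 12·2 + ½·10·2² = 44 cm; v ends 32 cm/s.
5–7 s: v starts 32 cm/s; Δx = 32·2 + ½·-12·2² = 40 cm; v ends 8 cm/s.
7–9 s: v starts 8 cm/s; Δx = 8·2 + ½·6·2² = 28 cm; v ends 20 cm/s.
x(9) = -5 + Σ Δx = 129.5 cm.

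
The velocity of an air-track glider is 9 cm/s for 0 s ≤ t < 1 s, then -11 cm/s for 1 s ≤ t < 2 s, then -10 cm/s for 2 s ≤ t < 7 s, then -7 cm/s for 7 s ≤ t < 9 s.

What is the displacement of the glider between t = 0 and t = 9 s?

Net displacement equals the area under the velocity-time graph (areas below the axis count negative).
0–1 s: 9 × 1 = 9 cm
1–2 s: -11 × 1 = -11 cm
2–7 s: -10 × 5 = -50 cm
7–9 s: -7 × 2 = -14 cm
Net displacement = -66 cm

-66 cm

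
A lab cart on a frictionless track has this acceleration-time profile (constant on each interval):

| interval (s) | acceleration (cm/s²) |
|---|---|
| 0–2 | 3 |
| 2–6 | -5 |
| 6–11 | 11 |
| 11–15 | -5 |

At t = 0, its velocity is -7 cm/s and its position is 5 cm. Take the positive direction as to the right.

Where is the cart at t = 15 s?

81.5 cm

On each constant-a segment, Δv = aΔt and Δx = v₀Δt + ½aΔt²; chain segment to segment.
0–2 s: v starts -7 cm/s; Δx = -7·2 + ½·3·2² = -8 cm; v ends -1 cm/s.
2–6 s: v starts -1 cm/s; Δx = -1·4 + ½·-5·4² = -44 cm; v ends -21 cm/s.
6–11 s: v starts -21 cm/s; Δx = -21·5 + ½·11·5² = 32.5 cm; v ends 34 cm/s.
11–15 s: v starts 34 cm/s; Δx = 34·4 + ½·-5·4² = 96 cm; v ends 14 cm/s.
x(15) = 5 + Σ Δx = 81.5 cm.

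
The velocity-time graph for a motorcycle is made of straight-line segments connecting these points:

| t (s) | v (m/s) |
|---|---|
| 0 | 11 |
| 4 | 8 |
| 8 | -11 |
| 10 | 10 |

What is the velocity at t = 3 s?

8.75 m/s

On 0–4 s the graph is linear from 11 to 8 m/s: v(3) = 11 + (8 − 11)·(3 − 0)/(4 − 0) = 8.75 m/s.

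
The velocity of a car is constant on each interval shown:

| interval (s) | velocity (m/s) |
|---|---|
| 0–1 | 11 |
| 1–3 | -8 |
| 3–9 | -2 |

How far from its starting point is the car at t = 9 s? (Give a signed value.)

Displacement is the signed area under the v-t curve.
0–1 s: 11 × 1 = 11 m
1–3 s: -8 × 2 = -16 m
3–9 s: -2 × 6 = -12 m
Net displacement = -17 m

-17 m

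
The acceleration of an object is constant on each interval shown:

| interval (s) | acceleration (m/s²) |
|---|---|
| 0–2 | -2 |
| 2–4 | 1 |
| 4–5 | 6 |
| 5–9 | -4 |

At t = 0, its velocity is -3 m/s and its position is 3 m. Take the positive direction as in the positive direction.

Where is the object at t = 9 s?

-49 m

On each constant-a segment, Δv = aΔt and Δx = v₀Δt + ½aΔt²; chain segment to segment.
0–2 s: v starts -3 m/s; Δx = -3·2 + ½·-2·2² = -10 m; v ends -7 m/s.
2–4 s: v starts -7 m/s; Δx = -7·2 + ½·1·2² = -12 m; v ends -5 m/s.
4–5 s: v starts -5 m/s; Δx = -5·1 + ½·6·1² = -2 m; v ends 1 m/s.
5–9 s: v starts 1 m/s; Δx = 1·4 + ½·-4·4² = -28 m; v ends -15 m/s.
x(9) = 3 + Σ Δx = -49 m.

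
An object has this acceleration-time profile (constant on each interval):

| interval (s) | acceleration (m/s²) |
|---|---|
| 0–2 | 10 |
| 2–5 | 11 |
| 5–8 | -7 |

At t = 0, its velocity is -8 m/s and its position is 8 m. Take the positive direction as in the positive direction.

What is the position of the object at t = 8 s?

201 m

On each constant-a segment, Δv = aΔt and Δx = v₀Δt + ½aΔt²; chain segment to segment.
0–2 s: v starts -8 m/s; Δx = -8·2 + ½·10·2² = 4 m; v ends 12 m/s.
2–5 s: v starts 12 m/s; Δx = 12·3 + ½·11·3² = 85.5 m; v ends 45 m/s.
5–8 s: v starts 45 m/s; Δx = 45·3 + ½·-7·3² = 103.5 m; v ends 24 m/s.
x(8) = 8 + Σ Δx = 201 m.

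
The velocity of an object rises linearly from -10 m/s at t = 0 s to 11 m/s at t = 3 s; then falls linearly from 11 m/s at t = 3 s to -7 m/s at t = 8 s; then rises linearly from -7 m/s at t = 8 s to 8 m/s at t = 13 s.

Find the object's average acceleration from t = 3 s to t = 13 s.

Average acceleration = Δv/Δt = (8 − 11)/(13 − 3) = -0.3 m/s².

-0.3 m/s²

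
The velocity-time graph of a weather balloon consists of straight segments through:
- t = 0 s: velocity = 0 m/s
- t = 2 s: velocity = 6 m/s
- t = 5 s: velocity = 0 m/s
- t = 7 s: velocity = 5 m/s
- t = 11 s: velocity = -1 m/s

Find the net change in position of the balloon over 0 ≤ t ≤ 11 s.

Displacement is the signed area under the v-t curve.
0–2 s: ½(0 + 6)(2) = 6 m
2–5 s: ½(6 + 0)(3) = 9 m
5–7 s: ½(0 + 5)(2) = 5 m
7–11 s: ½(5 + -1)(4) = 8 m
Net displacement = 28 m

28 m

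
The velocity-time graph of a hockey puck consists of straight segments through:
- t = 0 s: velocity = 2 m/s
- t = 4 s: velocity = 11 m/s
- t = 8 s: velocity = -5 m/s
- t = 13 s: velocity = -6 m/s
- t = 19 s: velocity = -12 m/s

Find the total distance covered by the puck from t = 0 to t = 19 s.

125.75 m

Total distance travelled is ∫|v| dt — sum the magnitudes of each area piece.
0–4 s: |½(2 + 11)(4)| = 26 m
4–8 s: v = 0 at t = 6.75 s; triangle areas 15.125 + 3.125 = 18.25 m
8–13 s: |½(-5 + -6)(5)| = 27.5 m
13–19 s: |½(-6 + -12)(6)| = 54 m
Total distance = 125.75 m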